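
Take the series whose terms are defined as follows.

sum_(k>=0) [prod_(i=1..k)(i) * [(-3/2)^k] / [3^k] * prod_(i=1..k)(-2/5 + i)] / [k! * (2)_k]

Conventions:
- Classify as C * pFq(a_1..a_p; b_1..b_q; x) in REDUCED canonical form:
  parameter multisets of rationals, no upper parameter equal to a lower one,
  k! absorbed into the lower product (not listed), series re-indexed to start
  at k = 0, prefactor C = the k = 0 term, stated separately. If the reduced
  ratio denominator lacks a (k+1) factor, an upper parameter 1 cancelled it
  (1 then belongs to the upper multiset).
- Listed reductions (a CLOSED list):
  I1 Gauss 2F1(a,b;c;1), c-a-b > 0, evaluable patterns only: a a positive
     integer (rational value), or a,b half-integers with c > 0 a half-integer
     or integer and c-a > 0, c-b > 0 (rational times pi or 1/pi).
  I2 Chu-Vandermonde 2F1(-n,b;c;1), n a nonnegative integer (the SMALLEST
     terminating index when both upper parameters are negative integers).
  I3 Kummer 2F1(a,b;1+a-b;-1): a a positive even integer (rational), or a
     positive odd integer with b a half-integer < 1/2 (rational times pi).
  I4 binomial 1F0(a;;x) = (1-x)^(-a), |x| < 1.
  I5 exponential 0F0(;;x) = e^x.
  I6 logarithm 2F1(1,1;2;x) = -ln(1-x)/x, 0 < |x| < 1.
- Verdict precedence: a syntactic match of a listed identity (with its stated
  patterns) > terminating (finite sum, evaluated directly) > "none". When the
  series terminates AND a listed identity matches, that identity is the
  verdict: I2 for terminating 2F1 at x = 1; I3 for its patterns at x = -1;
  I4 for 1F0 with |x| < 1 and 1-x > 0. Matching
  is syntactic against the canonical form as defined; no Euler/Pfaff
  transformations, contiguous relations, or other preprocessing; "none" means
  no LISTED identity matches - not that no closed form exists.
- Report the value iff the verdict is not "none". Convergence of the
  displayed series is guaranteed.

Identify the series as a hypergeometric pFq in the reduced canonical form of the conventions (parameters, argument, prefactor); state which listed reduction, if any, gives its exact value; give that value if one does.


Prefactor 1, argument -1/2: 2F1 with upper {3/5, 1} over lower {2}. Verdict: none here - no I1-I6 shape fits x = -1/2 with lower {2}.

Structural cue: with t_0 = 1, the running product (C = 1, x = -1/2) telescopes to a rising factorial.
Ratio: r(k) = (-1/2) * (k+3/5) (k+1) / [(k+2) (k+1)] ; factor over Q: parameters, x = (-1/2), and C = 1.


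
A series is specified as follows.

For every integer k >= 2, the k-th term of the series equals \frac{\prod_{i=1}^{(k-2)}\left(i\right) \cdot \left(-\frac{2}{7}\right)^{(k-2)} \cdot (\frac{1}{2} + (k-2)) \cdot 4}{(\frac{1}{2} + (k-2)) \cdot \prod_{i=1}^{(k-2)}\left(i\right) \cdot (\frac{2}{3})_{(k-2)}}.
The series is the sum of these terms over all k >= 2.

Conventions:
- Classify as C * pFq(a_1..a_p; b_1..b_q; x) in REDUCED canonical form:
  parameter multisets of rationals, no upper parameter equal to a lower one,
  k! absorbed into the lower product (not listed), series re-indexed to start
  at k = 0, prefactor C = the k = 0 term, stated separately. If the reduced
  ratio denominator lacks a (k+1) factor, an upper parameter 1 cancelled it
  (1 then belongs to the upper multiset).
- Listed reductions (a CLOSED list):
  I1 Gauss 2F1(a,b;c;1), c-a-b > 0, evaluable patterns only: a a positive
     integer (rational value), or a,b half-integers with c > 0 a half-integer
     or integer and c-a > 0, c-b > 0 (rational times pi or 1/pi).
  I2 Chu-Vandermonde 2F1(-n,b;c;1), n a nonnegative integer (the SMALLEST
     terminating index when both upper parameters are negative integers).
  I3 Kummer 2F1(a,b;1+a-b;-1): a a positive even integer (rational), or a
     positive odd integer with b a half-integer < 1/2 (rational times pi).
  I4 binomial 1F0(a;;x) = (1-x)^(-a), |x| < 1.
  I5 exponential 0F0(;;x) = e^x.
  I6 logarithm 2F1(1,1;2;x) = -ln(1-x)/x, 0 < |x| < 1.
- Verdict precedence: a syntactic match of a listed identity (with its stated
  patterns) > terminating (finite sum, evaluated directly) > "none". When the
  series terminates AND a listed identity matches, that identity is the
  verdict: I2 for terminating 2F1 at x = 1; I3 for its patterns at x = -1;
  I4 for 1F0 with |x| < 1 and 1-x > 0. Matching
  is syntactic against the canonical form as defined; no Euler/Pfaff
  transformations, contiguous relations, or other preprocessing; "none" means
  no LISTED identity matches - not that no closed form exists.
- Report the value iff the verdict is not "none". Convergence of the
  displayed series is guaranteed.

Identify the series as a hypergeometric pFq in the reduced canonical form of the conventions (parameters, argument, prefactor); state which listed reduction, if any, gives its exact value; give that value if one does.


Canonical form: C = 4 times 1F1 with upper {1}, lower {\frac{2}{3}}, x = -\frac{2}{7}. Verdict: none - this 1F1 at x = -\frac{2}{7} matches no listed pattern, and upper {1} holds no stopper.

Key step: t_0 being 4, the product of the first k integers (C = 4) is k!.
Adjacent-term ratio: r(k) = -\frac{2}{7} * (k+1) / [(k+\frac{2}{3}) (k+1)] - rational in k, leading ratio -\frac{2}{7}; with t_0 = 4, classification follows.


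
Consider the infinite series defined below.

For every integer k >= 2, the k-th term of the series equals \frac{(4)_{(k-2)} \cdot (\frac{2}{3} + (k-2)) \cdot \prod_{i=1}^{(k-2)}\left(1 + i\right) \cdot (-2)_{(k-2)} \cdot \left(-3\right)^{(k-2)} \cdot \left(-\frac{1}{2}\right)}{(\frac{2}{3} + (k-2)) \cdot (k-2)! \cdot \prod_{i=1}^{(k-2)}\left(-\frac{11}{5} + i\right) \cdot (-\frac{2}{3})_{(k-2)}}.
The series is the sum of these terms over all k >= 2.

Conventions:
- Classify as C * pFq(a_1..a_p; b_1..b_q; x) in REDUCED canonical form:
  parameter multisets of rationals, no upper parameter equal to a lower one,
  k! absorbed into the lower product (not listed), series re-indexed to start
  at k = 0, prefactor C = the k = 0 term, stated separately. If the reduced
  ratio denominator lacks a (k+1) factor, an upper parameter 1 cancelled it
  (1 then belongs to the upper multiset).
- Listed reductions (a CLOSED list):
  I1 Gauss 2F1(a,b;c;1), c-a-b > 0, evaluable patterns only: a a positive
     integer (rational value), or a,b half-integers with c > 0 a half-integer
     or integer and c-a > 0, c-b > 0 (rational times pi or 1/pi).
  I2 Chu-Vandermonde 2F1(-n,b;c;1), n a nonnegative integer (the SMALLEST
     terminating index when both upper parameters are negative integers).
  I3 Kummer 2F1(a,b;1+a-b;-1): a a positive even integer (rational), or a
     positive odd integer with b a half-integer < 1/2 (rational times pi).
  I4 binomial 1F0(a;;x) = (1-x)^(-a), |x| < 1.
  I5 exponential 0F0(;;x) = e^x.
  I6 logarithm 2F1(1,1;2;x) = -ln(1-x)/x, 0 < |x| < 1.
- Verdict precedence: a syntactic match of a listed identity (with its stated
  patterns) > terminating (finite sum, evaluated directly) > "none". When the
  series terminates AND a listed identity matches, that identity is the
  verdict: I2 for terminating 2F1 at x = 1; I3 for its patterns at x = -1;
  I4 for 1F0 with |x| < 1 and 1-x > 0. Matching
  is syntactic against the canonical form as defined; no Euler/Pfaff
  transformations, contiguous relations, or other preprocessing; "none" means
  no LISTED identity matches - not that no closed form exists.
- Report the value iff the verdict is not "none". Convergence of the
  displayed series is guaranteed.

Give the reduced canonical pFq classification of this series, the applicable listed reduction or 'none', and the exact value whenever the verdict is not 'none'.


Classification (C = -\frac{1}{2}): 3F2 with upper {-2, 2, 4}, lower {-\frac{6}{5}, -\frac{2}{3}}, argument x = -3. Verdict: terminating - upper parameter -2 makes this a finite sum (last index 2), evaluated exactly. Exact value: \frac{20189}{2}.

Structural cue: t_0 = -\frac{1}{2} here, and the lower running product (C = -1/2, x = -3) is a rising factorial.
Adjacent-term ratio: r(k) = -3 * (k-2) (k+2) (k+4) / [(k-\frac{6}{5}) (k-\frac{2}{3}) (k+1)] - poly over poly, x = -3 from leading terms; C = -\frac{1}{2} at k = 0.


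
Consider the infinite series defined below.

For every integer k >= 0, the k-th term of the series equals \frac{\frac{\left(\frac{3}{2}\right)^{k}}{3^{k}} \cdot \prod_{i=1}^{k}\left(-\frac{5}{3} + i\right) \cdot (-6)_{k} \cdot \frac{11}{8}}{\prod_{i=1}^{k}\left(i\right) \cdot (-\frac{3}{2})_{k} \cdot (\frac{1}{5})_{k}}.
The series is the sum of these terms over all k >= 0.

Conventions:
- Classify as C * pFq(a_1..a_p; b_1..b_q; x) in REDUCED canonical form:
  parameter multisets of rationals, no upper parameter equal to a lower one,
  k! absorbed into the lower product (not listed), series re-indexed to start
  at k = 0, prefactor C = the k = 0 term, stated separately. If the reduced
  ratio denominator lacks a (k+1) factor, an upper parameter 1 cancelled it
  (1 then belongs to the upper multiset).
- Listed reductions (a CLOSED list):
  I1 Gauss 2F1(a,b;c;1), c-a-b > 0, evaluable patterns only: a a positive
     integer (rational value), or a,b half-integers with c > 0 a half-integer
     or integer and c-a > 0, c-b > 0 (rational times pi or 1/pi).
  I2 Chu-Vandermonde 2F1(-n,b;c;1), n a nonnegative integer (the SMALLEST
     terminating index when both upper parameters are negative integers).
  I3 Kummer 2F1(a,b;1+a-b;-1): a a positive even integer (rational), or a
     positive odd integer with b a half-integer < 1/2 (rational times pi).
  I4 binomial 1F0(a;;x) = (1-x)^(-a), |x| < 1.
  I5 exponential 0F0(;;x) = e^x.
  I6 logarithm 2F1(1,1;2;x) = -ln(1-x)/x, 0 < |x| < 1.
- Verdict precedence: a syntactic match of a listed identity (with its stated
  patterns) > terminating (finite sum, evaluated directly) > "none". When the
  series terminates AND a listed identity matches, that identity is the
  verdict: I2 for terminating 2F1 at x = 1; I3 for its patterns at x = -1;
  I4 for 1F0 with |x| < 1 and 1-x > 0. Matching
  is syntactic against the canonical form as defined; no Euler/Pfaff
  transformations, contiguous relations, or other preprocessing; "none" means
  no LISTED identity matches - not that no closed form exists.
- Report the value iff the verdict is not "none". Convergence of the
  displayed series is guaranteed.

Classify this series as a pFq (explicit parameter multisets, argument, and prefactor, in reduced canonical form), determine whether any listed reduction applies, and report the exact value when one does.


With C = \frac{11}{8}: the canonical form is 2F2(-6, -\frac{2}{3}; -\frac{3}{2}, \frac{1}{5}; \frac{1}{2}). Verdict: terminating - the sum ends at index 6 because -6 is a negative integer; exact evaluation follows. Hence: -\frac{65425469}{6613488}.

Key observation: from the first term \frac{11}{8}: the running product (prefactor 11/8) telescopes to a rising factorial.
Step ratio: r(k) = \frac{1}{2} * (k-6) (k-\frac{2}{3}) / [(k-\frac{3}{2}) (k+\frac{1}{5}) (k+1)] - poly over poly, x = \frac{1}{2} from leading terms; C = \frac{11}{8} at k = 0.


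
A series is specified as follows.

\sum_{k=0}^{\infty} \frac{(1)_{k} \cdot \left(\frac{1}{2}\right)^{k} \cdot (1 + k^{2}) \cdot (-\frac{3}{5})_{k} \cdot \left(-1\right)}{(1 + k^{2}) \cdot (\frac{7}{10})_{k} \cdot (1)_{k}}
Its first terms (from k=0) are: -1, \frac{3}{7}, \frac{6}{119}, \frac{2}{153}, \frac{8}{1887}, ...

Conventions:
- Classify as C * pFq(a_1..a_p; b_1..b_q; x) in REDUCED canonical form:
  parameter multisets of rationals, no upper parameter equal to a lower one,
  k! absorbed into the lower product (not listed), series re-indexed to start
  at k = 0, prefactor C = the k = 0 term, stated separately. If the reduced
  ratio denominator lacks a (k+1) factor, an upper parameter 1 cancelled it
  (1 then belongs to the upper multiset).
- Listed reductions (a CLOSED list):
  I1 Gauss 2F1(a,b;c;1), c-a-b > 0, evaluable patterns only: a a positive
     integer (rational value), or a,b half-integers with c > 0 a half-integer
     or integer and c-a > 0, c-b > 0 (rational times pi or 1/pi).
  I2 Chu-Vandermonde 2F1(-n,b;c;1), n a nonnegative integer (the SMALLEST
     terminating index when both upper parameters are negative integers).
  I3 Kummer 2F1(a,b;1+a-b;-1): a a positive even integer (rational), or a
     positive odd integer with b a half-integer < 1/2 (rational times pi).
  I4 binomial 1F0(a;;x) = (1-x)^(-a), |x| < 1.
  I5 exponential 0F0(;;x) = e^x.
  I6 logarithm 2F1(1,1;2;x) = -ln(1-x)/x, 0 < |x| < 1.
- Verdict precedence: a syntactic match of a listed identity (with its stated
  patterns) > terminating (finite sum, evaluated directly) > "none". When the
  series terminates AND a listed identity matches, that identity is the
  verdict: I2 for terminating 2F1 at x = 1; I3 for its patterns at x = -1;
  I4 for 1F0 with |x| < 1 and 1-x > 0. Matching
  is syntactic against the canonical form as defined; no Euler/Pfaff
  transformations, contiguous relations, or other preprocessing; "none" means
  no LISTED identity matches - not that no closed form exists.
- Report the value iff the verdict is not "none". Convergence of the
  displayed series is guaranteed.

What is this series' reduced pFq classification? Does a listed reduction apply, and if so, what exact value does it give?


Canonical form: C = -1 times 2F1 with upper {-\frac{3}{5}, 1}, lower {\frac{7}{10}}, x = \frac{1}{2}. Verdict: none. Every listed pattern misses the 2F1 form at \frac{1}{2}, upper {-\frac{3}{5}, 1}.

Key step: from the first term -1: striking the common factor k^2 + 1 reduces the term (C = -1).
Adjacent-term ratio: r(k) = \frac{1}{2} * (k-\frac{3}{5}) (k+1) / [(k+\frac{7}{10}) (k+1)] - rational in k. x = \frac{1}{2}; t_0 = -1; negate the roots.


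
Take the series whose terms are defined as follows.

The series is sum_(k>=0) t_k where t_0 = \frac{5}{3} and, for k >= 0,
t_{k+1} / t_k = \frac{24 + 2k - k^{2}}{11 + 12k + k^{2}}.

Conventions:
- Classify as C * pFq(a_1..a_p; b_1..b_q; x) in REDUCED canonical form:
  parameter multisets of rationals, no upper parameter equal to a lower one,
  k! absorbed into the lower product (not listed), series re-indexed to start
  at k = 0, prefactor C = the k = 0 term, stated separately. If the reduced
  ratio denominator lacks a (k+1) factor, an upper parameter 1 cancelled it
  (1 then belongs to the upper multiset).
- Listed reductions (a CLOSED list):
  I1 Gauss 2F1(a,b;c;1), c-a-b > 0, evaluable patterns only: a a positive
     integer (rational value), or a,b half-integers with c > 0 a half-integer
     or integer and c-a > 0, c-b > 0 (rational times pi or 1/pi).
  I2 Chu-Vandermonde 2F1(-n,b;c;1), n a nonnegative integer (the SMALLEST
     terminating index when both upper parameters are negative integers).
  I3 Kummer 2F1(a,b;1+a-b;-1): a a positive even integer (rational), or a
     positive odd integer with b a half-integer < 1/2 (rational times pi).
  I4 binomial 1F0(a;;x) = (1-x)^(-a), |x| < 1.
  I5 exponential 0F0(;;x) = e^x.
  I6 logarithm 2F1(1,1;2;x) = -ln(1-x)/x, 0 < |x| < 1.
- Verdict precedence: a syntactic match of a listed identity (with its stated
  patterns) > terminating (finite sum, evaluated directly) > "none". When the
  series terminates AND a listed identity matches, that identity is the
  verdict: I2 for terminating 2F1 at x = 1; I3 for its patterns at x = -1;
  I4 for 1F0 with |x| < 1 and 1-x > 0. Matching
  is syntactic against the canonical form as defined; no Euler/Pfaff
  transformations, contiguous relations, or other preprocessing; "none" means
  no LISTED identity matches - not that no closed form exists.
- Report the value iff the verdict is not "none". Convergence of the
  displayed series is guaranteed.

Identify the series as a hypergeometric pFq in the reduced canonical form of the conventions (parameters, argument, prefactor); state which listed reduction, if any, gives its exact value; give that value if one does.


Key observation: from the first term \frac{5}{3}: factor the ratio over Q (C = 5/3, x = -1): negated roots = parameters.
Step ratio: r(k) = -1 * (k-6) (k+4) / [(k+11) (k+1)] ; factor over Q: parameters, x = -1, and C = \frac{5}{3}.

Classification (C = \frac{5}{3}): 2F1 with upper {-6, 4}, lower {11}, argument x = -1. Verdict at x = -1: Kummer (I3) matches (x = -1; c = 11 equals 1+a-b for upper {-6, 4}: listed pattern). Exact value: \frac{25}{2}.


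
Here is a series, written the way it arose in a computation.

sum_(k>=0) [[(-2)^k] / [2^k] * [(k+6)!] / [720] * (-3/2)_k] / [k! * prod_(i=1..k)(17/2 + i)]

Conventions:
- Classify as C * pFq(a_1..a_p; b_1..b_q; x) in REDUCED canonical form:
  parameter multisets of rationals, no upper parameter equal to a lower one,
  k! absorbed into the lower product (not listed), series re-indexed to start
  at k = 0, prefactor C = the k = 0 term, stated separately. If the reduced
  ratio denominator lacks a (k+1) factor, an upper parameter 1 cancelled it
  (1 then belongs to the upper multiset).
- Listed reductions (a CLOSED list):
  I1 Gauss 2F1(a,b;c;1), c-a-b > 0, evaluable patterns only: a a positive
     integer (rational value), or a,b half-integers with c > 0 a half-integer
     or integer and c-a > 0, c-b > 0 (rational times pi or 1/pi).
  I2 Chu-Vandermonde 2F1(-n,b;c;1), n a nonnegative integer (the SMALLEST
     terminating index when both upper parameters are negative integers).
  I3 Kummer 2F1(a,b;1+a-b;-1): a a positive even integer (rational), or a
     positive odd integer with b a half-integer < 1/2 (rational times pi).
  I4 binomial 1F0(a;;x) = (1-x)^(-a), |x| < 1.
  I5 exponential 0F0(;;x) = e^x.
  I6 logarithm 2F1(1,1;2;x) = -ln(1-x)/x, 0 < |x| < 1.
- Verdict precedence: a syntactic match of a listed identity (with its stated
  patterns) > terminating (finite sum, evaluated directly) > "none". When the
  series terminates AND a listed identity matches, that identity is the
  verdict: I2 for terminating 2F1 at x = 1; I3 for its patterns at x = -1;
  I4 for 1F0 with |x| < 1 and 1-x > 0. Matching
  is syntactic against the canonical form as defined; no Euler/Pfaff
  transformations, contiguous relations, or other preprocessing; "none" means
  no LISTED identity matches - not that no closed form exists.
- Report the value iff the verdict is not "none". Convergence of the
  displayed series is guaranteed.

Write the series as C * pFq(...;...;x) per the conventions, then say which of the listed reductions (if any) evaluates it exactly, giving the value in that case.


x = -1 here; the reduced form reads 2F1, upper {-3/2, 7}, lower {19/2}, C = 1. Verdict at x = -1: Kummer (I3) matches (x = -1; c = 19/2 equals 1+a-b for upper {-3/2, 7}: listed pattern). Its exact value is (765765/1048576) * pi.

First insight: from the first term 1: the lower running product (C = 1) is a rising factorial.
Consecutive-term ratio: r(k) = (-1) * (k-3/2) (k+7) / [(k+19/2) (k+1)] - rational in k, leading ratio (-1); with t_0 = 1, classification follows.


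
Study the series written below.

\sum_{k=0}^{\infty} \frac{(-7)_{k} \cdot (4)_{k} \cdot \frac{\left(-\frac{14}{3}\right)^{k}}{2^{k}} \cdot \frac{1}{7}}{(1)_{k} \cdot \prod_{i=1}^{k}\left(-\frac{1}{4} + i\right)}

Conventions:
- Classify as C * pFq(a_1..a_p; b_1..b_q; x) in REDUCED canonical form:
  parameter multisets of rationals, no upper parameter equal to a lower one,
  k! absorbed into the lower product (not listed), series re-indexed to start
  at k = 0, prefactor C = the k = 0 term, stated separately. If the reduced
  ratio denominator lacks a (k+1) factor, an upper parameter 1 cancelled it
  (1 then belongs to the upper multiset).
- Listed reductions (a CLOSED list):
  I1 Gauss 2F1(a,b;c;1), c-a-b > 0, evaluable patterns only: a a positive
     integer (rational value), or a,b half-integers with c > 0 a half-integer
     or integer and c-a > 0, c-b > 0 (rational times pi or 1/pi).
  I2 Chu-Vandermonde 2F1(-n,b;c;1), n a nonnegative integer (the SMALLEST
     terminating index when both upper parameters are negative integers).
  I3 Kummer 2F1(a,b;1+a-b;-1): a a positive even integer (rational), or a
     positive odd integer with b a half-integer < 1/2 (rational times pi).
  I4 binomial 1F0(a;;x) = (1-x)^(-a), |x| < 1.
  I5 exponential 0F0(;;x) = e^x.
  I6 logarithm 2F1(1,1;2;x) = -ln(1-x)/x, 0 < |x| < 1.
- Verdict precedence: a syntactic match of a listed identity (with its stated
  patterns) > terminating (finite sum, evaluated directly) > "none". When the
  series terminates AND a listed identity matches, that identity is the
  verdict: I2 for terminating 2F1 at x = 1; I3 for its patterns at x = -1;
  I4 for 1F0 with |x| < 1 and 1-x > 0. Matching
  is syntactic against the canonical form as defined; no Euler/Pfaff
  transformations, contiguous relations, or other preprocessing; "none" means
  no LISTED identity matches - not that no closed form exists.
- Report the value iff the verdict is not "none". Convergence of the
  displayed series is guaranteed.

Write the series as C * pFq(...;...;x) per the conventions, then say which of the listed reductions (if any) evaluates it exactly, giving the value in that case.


Key observation: t_0 being \frac{1}{7}, the two k-th powers (C = 1/7) combine into one argument.
Step ratio: r(k) = -\frac{7}{3} * (k-7) (k+4) / [(k+\frac{3}{4}) (k+1)] - poly over poly, x = -\frac{7}{3} from leading terms; C = \frac{1}{7} at k = 0.

Classification (C = \frac{1}{7}): 2F1 with upper {-7, 4}, lower {\frac{3}{4}}, argument x = -\frac{7}{3}. Verdict: terminating (-7 upstairs). 8 nonzero terms in all; added directly. Exact value: \frac{48150291790981}{662313267}.


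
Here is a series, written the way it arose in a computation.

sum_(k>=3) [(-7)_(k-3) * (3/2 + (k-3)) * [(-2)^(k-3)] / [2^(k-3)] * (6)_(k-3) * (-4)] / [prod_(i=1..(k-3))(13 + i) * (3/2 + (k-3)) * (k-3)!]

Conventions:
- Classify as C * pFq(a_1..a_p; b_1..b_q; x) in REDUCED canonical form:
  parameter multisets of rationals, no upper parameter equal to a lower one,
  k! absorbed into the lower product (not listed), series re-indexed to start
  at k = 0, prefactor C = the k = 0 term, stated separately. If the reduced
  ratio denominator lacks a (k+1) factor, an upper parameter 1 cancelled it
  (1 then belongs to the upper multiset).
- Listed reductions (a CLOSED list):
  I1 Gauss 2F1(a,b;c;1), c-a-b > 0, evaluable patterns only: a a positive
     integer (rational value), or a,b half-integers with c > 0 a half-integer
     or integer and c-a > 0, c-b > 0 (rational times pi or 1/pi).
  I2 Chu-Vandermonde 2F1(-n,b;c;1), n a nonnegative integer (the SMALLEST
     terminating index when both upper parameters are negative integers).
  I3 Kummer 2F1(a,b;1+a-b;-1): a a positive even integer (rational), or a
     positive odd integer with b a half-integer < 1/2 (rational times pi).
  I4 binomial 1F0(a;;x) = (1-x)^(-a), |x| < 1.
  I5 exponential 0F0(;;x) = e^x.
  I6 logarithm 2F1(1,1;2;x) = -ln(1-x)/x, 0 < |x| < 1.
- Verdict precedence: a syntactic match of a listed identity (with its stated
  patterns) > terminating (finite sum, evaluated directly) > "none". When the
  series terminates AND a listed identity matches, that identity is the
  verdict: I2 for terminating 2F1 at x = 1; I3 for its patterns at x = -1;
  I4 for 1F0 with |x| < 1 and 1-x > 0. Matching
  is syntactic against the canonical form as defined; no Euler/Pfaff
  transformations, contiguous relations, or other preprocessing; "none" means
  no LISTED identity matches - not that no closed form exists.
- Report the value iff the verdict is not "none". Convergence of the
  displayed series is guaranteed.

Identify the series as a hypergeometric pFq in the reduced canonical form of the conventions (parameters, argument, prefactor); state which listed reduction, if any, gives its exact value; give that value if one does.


Prefactor -4, argument -1: 2F1 with upper {-7, 6} over lower {14}. Verdict: Kummer (I3) applies (x = -1; c = 14 equals 1+a-b for upper {-7, 6}: listed pattern). Its exact value is -286/5.

The tell: from the first term -4: the two k-th powers (prefactor -4) combine into one argument.
Consecutive-term ratio: r(k) = (-1) * (k-7) (k+6) / [(k+14) (k+1)] - rational; roots negated = parameters, x = (-1), C = -4.


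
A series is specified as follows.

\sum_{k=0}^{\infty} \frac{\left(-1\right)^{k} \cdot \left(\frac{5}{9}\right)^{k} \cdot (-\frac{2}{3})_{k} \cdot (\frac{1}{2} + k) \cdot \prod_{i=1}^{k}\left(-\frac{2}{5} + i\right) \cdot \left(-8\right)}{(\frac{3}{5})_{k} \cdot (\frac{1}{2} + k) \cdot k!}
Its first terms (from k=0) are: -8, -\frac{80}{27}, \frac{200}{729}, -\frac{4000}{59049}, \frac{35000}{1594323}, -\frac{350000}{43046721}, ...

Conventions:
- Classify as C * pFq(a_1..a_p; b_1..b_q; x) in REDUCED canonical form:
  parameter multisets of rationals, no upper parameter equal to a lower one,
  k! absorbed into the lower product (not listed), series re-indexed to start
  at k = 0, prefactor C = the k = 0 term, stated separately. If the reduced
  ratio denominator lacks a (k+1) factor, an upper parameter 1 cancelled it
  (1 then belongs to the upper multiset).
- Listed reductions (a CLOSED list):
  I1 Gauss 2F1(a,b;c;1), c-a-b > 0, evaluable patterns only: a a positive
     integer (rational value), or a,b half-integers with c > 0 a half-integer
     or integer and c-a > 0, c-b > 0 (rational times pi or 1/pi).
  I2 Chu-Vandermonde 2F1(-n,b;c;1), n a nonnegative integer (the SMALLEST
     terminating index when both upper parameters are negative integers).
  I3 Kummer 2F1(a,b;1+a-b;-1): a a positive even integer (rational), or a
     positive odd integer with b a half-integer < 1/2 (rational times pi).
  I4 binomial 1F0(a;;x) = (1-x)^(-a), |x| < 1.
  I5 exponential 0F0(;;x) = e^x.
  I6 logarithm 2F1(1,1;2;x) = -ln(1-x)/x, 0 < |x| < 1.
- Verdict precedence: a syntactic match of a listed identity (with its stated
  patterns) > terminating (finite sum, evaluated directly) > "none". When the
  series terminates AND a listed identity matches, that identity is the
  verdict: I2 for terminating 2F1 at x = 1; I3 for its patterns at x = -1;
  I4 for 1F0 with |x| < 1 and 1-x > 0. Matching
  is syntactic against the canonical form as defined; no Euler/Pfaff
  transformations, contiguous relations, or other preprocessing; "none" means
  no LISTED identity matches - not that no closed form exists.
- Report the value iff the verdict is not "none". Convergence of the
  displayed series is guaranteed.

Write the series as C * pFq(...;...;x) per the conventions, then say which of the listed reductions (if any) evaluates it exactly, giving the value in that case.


Prefactor -8, argument -\frac{5}{9}: 1F0 with upper {-\frac{2}{3}} over lower {-}. Verdict (x = -\frac{5}{9}): the I4 binomial reduction applies (the 1F0 binomial series: exponent 2/3, x = -\frac{5}{9}). Value: \left(-8\right) \cdot \left(\frac{14}{9}\right)^{\frac{2}{3}}.

The tell: t_0 = -8 here, and the parameter 3/5 appears in both the upper and lower lists and cancels (alongside the other common factor).
Consecutive-term ratio: r(k) = -\frac{5}{9} * (k-\frac{2}{3}) / [(k+1)] - rational; roots negated = parameters, x = -\frac{5}{9}, C = -8.


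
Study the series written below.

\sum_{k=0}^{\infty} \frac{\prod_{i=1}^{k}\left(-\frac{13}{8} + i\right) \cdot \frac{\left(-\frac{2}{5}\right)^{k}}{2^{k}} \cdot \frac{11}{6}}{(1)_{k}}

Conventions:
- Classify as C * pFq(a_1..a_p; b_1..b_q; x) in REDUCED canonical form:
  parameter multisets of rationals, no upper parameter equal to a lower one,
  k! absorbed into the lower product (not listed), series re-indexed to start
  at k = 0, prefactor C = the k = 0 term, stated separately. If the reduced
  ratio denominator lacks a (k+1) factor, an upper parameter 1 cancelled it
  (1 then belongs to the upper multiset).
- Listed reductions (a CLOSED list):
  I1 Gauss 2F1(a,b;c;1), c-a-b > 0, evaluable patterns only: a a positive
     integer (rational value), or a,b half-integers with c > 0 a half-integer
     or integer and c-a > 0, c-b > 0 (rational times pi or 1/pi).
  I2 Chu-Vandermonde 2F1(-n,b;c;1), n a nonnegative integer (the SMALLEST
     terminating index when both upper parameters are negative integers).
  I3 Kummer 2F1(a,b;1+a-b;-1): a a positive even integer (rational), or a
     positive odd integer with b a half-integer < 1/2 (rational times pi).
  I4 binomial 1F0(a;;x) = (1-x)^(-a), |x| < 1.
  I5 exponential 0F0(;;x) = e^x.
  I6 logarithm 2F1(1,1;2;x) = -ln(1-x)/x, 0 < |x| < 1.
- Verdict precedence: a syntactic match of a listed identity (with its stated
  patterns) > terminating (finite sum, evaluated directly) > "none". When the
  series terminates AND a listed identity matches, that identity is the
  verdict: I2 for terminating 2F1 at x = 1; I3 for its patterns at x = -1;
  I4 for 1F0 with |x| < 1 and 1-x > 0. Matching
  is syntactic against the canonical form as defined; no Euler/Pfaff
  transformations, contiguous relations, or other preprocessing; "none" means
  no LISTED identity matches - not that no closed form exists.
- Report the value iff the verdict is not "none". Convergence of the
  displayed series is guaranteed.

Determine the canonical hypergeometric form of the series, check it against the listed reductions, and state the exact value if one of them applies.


This is \frac{11}{6} * 1F0(-\frac{5}{8}; -; -\frac{1}{5}) in reduced canonical form. Verdict: the I4 binomial reduction applies (the 1F0 binomial series: exponent 5/8, x = -\frac{1}{5}). Hence: \frac{11}{6} \cdot \left(\frac{6}{5}\right)^{\frac{5}{8}}.

Key observation: x = -\frac{1}{5} and the two k-th powers (prefactor 11/6) combine into one argument.
Term ratio: r(k) = -\frac{1}{5} * (k-\frac{5}{8}) / [(k+1)] ; factor over Q: parameters, x = -\frac{1}{5}, and C = \frac{11}{6}.


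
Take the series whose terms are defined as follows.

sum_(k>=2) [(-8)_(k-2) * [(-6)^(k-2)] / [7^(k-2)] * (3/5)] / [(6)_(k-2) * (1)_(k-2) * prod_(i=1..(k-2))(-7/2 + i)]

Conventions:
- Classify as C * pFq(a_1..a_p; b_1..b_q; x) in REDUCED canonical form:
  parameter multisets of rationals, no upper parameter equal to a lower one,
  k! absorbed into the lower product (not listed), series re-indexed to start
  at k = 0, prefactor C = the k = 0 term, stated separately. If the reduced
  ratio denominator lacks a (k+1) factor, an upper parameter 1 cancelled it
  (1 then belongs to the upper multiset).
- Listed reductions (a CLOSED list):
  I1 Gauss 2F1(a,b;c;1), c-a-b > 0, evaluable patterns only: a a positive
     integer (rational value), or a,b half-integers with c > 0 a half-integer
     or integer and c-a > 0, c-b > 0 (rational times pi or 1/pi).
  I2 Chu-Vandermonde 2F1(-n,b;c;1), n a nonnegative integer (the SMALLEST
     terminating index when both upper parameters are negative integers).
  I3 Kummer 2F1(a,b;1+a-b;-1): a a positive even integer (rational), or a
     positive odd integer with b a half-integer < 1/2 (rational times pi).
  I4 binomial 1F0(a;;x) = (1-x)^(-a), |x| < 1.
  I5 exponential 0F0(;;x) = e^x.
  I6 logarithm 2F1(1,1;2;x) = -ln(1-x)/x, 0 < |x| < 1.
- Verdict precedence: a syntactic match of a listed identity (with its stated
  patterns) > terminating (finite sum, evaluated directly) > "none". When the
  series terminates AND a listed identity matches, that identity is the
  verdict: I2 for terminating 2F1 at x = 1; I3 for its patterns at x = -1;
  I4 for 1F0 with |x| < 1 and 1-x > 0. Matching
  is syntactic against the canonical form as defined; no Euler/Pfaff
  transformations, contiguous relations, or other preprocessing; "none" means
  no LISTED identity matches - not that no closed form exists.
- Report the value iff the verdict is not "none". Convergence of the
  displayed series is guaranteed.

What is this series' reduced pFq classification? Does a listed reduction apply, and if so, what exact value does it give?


Key step: from the first term 3/5: the two geometric factors (C = 3/5, x = -6/7) combine into one argument.
Term ratio: r(k) = (-6/7) * (k-8) / [(k-5/2) (k+6) (k+1)] - poly over poly, x = (-6/7) from leading terms; C = 3/5 at k = 0.

Classification (C = 3/5): 1F2 with upper {-8}, lower {-5/2, 6}, argument x = -6/7. Verdict: terminating - no listed pattern fits, but -8 in the upper list cuts the series at k = 8; direct evaluation. Exact value: 9142356683289/25246225379375.


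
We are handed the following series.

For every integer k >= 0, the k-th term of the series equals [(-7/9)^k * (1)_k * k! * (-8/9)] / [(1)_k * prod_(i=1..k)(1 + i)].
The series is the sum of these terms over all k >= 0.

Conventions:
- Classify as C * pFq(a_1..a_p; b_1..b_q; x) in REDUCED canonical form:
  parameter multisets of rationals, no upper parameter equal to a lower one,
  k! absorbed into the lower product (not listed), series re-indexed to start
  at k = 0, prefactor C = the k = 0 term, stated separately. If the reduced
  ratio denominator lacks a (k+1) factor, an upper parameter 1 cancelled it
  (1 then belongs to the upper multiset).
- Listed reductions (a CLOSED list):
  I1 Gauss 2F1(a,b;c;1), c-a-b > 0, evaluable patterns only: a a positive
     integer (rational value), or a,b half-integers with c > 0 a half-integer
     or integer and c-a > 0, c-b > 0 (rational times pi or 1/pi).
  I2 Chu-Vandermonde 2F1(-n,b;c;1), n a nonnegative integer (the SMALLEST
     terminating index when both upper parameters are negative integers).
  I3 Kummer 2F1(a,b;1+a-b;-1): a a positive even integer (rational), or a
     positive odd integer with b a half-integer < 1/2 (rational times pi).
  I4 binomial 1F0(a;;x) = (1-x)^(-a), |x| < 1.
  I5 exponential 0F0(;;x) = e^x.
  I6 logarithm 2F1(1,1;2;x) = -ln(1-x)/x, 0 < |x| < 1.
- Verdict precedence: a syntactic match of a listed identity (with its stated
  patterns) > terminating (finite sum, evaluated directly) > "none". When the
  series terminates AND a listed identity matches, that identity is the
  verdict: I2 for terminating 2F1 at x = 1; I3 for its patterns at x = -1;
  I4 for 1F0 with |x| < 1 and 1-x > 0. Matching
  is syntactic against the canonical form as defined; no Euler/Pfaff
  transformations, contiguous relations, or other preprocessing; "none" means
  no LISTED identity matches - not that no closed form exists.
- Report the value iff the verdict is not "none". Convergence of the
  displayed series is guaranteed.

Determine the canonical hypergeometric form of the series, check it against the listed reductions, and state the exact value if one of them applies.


Prefactor -8/9, argument -7/9: 2F1 with upper {1, 1} over lower {2}. Verdict (x = -7/9): the I6 logarithm reduction applies (the logarithm: parameters (1,1;2), x = -7/9). Its exact value is (-8/7) * ln(16/9).

First insight: with t_0 = -8/9, (1)_k (C = -8/9) is k! itself.
Ratio: r(k) = (-7/9) * (k+1) (k+1) / [(k+2) (k+1)] - rational; roots negated = parameters, x = (-7/9), C = -8/9.


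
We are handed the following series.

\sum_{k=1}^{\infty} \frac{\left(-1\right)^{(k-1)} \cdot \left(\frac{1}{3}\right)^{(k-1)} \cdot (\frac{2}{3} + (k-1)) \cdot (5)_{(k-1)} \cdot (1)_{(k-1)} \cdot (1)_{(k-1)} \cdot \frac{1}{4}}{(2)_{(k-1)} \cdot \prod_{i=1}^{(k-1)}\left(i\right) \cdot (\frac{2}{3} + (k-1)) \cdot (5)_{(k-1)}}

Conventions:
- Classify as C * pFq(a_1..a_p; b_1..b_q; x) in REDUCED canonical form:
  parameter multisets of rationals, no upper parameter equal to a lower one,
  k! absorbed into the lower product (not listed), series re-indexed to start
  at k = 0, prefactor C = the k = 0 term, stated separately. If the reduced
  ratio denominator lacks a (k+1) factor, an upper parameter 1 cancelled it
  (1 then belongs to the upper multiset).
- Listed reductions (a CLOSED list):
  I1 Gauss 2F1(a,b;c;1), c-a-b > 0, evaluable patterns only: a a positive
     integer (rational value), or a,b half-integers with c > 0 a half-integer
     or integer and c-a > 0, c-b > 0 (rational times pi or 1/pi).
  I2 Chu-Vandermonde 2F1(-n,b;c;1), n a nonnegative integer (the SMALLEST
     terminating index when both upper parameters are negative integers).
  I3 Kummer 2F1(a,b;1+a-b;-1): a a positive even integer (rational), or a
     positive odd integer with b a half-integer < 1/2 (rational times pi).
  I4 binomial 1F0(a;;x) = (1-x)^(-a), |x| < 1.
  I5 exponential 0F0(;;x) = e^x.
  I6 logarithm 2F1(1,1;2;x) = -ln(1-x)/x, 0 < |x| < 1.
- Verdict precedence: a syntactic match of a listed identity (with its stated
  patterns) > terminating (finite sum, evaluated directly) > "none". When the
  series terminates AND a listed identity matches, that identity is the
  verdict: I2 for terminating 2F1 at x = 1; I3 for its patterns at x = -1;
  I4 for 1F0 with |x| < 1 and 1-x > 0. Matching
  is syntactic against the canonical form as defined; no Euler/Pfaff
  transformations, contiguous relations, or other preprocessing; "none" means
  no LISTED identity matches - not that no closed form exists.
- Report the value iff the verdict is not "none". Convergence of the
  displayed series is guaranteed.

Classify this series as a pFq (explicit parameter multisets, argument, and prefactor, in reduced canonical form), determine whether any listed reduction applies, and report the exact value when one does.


Prefactor \frac{1}{4}, argument -\frac{1}{3}: 2F1 with upper {1, 1} over lower {2}. Verdict at x = -\frac{1}{3}: the I6 logarithm reduction matches (the logarithm: parameters (1,1;2), x = -\frac{1}{3}). Value: \frac{3}{4} \cdot \ln\left(\frac{4}{3}\right).

Structural cue: with t_0 = \frac{1}{4}, the (-1)^k factor (C = 1/4, x = -1/3) folds into the argument's sign.
Consecutive-term ratio: r(k) = -\frac{1}{3} * (k+1) (k+1) / [(k+2) (k+1)] - rational in k, leading ratio -\frac{1}{3}; with t_0 = \frac{1}{4}, classification follows.


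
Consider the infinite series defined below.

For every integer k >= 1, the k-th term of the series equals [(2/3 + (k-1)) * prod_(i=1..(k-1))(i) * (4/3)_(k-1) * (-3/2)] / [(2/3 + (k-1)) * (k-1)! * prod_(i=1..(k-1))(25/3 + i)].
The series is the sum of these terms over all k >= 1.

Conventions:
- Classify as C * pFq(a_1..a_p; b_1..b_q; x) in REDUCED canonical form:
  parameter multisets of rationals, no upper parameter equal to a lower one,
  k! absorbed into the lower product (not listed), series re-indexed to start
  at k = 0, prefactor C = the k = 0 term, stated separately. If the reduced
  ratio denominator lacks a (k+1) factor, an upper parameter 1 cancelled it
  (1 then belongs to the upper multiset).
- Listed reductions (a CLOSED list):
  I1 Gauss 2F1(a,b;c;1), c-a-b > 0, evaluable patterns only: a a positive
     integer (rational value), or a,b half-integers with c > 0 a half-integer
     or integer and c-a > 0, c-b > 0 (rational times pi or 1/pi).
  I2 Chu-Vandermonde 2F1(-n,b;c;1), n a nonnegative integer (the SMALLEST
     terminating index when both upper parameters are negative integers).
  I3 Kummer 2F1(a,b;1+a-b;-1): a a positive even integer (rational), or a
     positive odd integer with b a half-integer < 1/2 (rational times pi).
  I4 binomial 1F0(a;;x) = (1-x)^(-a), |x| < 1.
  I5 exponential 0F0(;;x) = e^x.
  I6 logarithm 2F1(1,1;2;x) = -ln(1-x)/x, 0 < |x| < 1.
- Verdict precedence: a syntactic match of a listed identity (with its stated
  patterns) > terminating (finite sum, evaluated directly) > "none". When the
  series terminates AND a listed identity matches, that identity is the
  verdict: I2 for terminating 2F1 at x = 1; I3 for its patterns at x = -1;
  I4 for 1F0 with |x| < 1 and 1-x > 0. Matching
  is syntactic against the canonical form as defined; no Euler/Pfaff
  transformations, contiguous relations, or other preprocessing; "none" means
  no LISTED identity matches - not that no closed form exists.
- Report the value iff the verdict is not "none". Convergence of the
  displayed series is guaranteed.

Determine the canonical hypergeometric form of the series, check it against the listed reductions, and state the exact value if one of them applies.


Prefactor -3/2, argument 1: 2F1 with upper {1, 4/3} over lower {28/3}. Verdict (x = 1): Gauss (I1, integer-parameter pattern) applies (x = 1: the Gamma ratio telescopes since c-a-b = 7 > 0 and a = 1 in Z>0). Its exact value is -25/14.

Structural cue: t_0 being -3/2, striking the common factor k + 2/3 reduces the term (C = -3/2, x = 1).
Consecutive-term ratio: r(k) = 1 * (k+1) (k+4/3) / [(k+28/3) (k+1)] - rational; roots negated = parameters, x = 1, C = -3/2.


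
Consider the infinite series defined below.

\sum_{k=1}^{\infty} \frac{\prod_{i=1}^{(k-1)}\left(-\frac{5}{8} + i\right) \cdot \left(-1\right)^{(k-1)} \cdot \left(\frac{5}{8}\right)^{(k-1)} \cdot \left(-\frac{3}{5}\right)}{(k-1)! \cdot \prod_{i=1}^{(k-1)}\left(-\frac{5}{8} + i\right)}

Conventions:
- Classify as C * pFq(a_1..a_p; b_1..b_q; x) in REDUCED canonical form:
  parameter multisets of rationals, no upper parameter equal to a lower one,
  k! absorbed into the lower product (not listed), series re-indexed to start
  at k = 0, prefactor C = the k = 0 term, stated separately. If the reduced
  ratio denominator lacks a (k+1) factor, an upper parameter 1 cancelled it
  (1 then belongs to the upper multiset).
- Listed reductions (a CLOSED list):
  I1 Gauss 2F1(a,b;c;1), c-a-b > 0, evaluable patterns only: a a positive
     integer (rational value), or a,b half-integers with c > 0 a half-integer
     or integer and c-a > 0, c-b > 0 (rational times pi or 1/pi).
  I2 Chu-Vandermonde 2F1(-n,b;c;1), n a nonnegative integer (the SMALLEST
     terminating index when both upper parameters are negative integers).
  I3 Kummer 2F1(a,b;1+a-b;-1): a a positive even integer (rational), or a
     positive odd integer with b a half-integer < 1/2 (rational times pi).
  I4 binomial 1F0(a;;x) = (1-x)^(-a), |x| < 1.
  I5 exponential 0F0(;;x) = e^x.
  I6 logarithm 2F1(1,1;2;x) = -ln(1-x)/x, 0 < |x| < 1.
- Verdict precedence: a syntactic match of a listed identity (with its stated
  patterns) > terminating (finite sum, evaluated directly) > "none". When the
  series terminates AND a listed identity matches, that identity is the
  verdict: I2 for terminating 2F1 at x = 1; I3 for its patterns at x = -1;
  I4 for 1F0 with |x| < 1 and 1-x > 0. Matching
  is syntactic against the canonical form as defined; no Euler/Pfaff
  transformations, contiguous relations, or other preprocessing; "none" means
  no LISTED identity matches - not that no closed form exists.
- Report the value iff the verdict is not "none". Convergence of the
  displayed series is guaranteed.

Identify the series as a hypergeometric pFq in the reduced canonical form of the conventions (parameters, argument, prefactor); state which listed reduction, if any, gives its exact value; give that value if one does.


The tell: from the first term -\frac{3}{5}: the running product (C = -3/5, x = -5/8) telescopes to a rising factorial.
Consecutive-term ratio: r(k) = -\frac{5}{8} * 1 / [(k+1)] - rational in k, leading ratio -\frac{5}{8}; with t_0 = -\frac{3}{5}, classification follows.

x = -\frac{5}{8} here; the reduced form reads 0F0, upper {-}, lower {-}, C = -\frac{3}{5}. Verdict at x = -\frac{5}{8}: exponential (I5) matches (the 0F0 exponential series at x = -\frac{5}{8}). Exact value: \left(-\frac{3}{5}\right) \cdot e^{-\frac{5}{8}}.
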